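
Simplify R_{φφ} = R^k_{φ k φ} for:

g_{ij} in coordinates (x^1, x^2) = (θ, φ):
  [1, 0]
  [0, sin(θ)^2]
Non-zero Christoffel symbols (Γ^k_{ij} = Γ^k_{ji}):
Γ^θ_{φ φ} = -sin(2*θ)/2
Γ^φ_{θ φ} = 1/tan(θ)
R^θ_{φ θ φ} = ∂_θ Γ^θ_{φ φ} - ∂_φ Γ^θ_{φ θ} + Γ^θ_{θ m} Γ^m_{φ φ} - Γ^θ_{φ m} Γ^m_{φ θ}
  = (-cos(2*θ)) - (0) + (0) - (-cos(θ)^2) = sin(θ)^2
R^φ_{φ φ φ} = 0 (a repeated index in an antisymmetric pair)
R_{φφ} = R^θ_{φ θ φ} + R^φ_{φ φ φ} = (sin(θ)^2) + (0) = sin(θ)^2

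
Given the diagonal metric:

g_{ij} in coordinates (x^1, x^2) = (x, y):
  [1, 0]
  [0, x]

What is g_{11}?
With x^1 = x, x^2 = y, g_{11} = g_{xx} is the row-1, column-1 entry of the matrix.
g_{11} = 1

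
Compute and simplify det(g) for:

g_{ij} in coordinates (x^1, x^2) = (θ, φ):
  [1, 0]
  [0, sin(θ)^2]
For a 2×2 metric: det(g) = g_{11}·g_{22} - g_{12}·g_{21}
= (1)·(sin(θ)^2) - (0)·(0)
= sin(θ)^2 - 0
det(g) = sin(θ)^2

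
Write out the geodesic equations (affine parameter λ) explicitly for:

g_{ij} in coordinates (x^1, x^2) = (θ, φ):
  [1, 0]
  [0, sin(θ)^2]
Geodesic equation: d^2x^k/dλ^2 + Γ^k_{ij} (dx^i/dλ)(dx^j/dλ) = 0.
Non-zero Christoffel symbols:
Γ^θ_{φ φ} = -sin(2*θ)/2
Γ^φ_{θ φ} = 1/tan(θ)
Substituting (the symmetric pair Γ^k_{ij}, Γ^k_{ji} combines into a factor 2):
d^2θ/dλ^2 - (sin(2*θ)/2) (dφ/dλ)^2 = 0
d^2φ/dλ^2 + (2/tan(θ)) (dθ/dλ)(dφ/dλ) = 0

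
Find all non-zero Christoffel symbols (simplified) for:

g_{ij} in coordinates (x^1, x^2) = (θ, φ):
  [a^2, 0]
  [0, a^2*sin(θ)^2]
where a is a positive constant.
Using Γ^k_{ij} = (1/2) g^{km} (∂_i g_{mj} + ∂_j g_{mi} - ∂_m g_{ij}); the metric is diagonal, so only the m = k term contributes.
Non-zero symbols (using the symmetry Γ^k_{ij} = Γ^k_{ji}):
Γ^θ_{φ φ} = (1/2) g^{θθ} (∂_φ g_{θφ} + ∂_φ g_{θφ} - ∂_θ g_{φφ}) = (1/2)(1/a^2)((0) + (0) - (a^2*sin(2*θ))) = -sin(2*θ)/2
Γ^φ_{θ φ} = (1/2) g^{φφ} (∂_θ g_{φφ} + ∂_φ g_{φθ} - ∂_φ g_{θφ}) = (1/2)(1/(a^2*sin(θ)^2))((a^2*sin(2*θ)) + (0) - (0)) = 1/tan(θ)
All other Christoffel symbols are zero.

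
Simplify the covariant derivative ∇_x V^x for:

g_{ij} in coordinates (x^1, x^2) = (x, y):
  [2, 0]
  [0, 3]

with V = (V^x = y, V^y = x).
All Christoffel symbols are zero.
∇_x V^x = ∂_x V^x + Γ^x_{x j} V^j
  = (0) + (0)(y) + (0)(x)
  = 0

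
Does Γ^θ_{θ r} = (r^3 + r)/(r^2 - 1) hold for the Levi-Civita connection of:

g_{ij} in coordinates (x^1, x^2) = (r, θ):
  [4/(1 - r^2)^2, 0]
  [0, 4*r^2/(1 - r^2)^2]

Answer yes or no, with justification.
Γ^θ_{θ r} = (1/2) g^{θθ} (∂_θ g_{θr} + ∂_r g_{θθ} - ∂_θ g_{θr}) = (1/2)((1 - r^2)^2/(4*r^2))((0) + (-8*(r^3 + r)/(r^2 - 1)^3) - (0)) = (-r^2 - 1)/(r^3 - r)
This differs from the proposed value (r^3 + r)/(r^2 - 1).
No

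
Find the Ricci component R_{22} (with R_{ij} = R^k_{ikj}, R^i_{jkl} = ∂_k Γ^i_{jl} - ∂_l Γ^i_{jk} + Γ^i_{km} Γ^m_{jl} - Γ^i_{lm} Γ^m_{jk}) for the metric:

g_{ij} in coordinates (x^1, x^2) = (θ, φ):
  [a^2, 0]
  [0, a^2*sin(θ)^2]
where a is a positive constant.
Non-zero Christoffel symbols (Γ^k_{ij} = Γ^k_{ji}):
Γ^θ_{φ φ} = -sin(2*θ)/2
Γ^φ_{θ φ} = 1/tan(θ)
R^θ_{φ θ φ} = ∂_θ Γ^θ_{φ φ} - ∂_φ Γ^θ_{φ θ} + Γ^θ_{θ m} Γ^m_{φ φ} - Γ^θ_{φ m} Γ^m_{φ θ}
  = (-cos(2*θ)) - (0) + (0) - (-cos(θ)^2) = sin(θ)^2
R^φ_{φ φ φ} = 0 (a repeated index in an antisymmetric pair)
R_{φφ} = R^θ_{φ θ φ} + R^φ_{φ φ φ} = (sin(θ)^2) + (0) = sin(θ)^2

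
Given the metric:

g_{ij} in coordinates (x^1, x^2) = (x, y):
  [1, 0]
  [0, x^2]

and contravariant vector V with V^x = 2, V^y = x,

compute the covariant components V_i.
V_i = g_{ij} V^j:
V_x = (1)(2) + (0)(x) = 2
V_y = (0)(2) + (x^2)(x) = x^3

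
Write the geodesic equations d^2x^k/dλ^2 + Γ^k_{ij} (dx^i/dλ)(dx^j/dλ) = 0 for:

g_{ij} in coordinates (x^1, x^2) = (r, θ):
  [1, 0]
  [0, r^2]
Geodesic equation: d^2x^k/dλ^2 + Γ^k_{ij} (dx^i/dλ)(dx^j/dλ) = 0.
Non-zero Christoffel symbols:
Γ^r_{θ θ} = -r
Γ^θ_{r θ} = 1/r
Substituting (the symmetric pair Γ^k_{ij}, Γ^k_{ji} combines into a factor 2):
d^2r/dλ^2 - r (dθ/dλ)^2 = 0
d^2θ/dλ^2 + (2/r) (dr/dλ)(dθ/dλ) = 0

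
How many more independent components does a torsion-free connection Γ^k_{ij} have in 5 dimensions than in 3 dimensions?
Independent components in n dimensions: n × n(n+1)/2 = n^2(n+1)/2.
5D: 5 × 15 = 75
3D: 3 × 6 = 18
Difference = 75 - 18 = 57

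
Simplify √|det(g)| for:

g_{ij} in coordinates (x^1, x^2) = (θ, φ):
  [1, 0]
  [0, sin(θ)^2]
det(g) = sin(θ)^2
√|det(g)| = sin(θ) (taking 0 < θ < π so that |sin(θ)| = sin(θ))
Volume element: dV = sin(θ) dθ dφ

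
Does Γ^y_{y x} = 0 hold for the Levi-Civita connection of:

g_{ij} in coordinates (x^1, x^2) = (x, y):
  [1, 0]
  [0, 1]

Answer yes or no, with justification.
Γ^y_{y x} = (1/2) g^{yy} (∂_y g_{yx} + ∂_x g_{yy} - ∂_y g_{yx}) = (1/2)(1)((0) + (0) - (0)) = 0
This equals the proposed value 0.
Yes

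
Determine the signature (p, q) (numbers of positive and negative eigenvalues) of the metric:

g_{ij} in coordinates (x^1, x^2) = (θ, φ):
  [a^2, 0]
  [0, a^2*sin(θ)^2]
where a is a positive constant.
The metric is diagonal, so its eigenvalues are the diagonal entries: a^2, a^2*sin(θ)^2 (at a generic point, where coordinate-dependent entries are positive).
2 positive, 0 negative.
(2, 0) - Riemannian (positive definite)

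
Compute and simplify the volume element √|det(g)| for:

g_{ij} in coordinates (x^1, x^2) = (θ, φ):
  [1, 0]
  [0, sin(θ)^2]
det(g) = sin(θ)^2
√|det(g)| = sin(θ) (taking 0 < θ < π so that |sin(θ)| = sin(θ))
Volume element: dV = sin(θ) dθ dφ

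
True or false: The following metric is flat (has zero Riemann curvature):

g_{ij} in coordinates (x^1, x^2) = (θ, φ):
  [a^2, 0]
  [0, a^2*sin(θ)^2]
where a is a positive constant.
Non-zero Christoffel symbols:
Γ^θ_{φ φ} = -sin(2*θ)/2
Γ^φ_{θ φ} = 1/tan(θ)
Ricci tensor: R_{θθ} = 1, R_{θφ} = 0, R_{φφ} = sin(θ)^2
The Ricci tensor is non-zero, so the Riemann tensor is non-zero: not flat.
False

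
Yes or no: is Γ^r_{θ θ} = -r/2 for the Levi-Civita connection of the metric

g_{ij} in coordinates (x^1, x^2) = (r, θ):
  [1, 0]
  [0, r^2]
Γ^r_{θ θ} = (1/2) g^{rr} (∂_θ g_{rθ} + ∂_θ g_{rθ} - ∂_r g_{θθ}) = (1/2)(1)((0) + (0) - (2*r)) = -r
This differs from the proposed value -r/2.
No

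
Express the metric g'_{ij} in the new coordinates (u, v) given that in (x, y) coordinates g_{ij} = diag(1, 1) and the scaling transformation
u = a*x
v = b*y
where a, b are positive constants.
Invert the transformation: x = u/a, y = v/b
g'_{ij} = (∂x^k/∂x'^i)(∂x^l/∂x'^j) g_{kl}; with g_{kl} = δ_{kl} this is Σ_k (∂x^k/∂x'^i)(∂x^k/∂x'^j).
Jacobian: ∂x/∂u = 1/a, ∂x/∂v = 0, ∂y/∂u = 0, ∂y/∂v = 1/b
g'_{uu} = (1/a)(1/a) + (0)(0) = 1/a^2
g'_{uv} = (1/a)(0) + (0)(1/b) = 0
g'_{vv} = (0)(0) + (1/b)(1/b) = 1/b^2
g'_{ij} = diag(1/a^2, 1/b^2)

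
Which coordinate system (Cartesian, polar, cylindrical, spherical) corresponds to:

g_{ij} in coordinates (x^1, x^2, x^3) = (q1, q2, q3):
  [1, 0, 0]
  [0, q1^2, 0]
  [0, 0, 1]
The line element ds^2 = dq1^2 + q1^2 dq2^2 + dq3^2 is dr^2 + r^2 dθ^2 + dz^2 with q1 = r, q2 = θ, q3 = z.
cylindrical coordinates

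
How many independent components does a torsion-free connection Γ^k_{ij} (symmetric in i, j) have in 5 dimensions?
Γ^k_{ij} has n choices for the upper index and n(n+1)/2 independent symmetric lower index pairs.
Total = 5 × 5×6/2 = 5 × 15 = 75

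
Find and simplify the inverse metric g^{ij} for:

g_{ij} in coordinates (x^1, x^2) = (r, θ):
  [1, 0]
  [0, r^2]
The metric is diagonal, so g^{ij} is diagonal with entries 1/g_{ii}: diag(1, 1/(r^2)).
g^{ij}:
  [1, 0]
  [0, 1/r^2]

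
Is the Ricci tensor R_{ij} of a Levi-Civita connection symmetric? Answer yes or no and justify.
R_{ij} = R^k_{ikj}; the pair symmetry R_{kilj} = R_{ljki} gives R_{ij} = R_{ji}.
Yes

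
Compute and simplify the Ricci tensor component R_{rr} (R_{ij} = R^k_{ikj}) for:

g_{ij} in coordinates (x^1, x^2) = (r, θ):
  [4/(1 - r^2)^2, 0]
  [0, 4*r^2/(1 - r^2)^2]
Non-zero Christoffel symbols (Γ^k_{ij} = Γ^k_{ji}):
Γ^r_{r r} = 2*r/(1 - r^2)
Γ^r_{θ θ} = (r^3 + r)/(r^2 - 1)
Γ^θ_{r θ} = (-r^2 - 1)/(r^3 - r)
R^r_{r r r} = 0 (a repeated index in an antisymmetric pair)
R^θ_{r θ r} = ∂_θ Γ^θ_{r r} - ∂_r Γ^θ_{r θ} + Γ^θ_{θ m} Γ^m_{r r} - Γ^θ_{r m} Γ^m_{r θ}
  = (0) - ((r^4 + 4*r^2 - 1)/(r^3 - r)^2) + (2*(r^2 + 1)/(r^2 - 1)^2) - ((r^2 + 1)^2/(r^3 - r)^2) = -4/(r^2 - 1)^2
R_{rr} = R^r_{r r r} + R^θ_{r θ r} = (0) + (-4/(r^2 - 1)^2) = -4/(r^2 - 1)^2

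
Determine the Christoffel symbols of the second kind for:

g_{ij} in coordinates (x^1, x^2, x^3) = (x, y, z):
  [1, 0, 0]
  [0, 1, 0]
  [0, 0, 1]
Using Γ^k_{ij} = (1/2) g^{km} (∂_i g_{mj} + ∂_j g_{mi} - ∂_m g_{ij}); the metric is diagonal, so only the m = k term contributes.
Every metric component is constant, so all ∂_m g_{ij} = 0 and every Christoffel symbol vanishes.
All Christoffel symbols are zero.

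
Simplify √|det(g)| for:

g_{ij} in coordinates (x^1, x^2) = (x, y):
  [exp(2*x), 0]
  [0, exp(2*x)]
det(g) = exp(4*x)
√|det(g)| = exp(2*x)
Volume element: dV = exp(2*x) dx dy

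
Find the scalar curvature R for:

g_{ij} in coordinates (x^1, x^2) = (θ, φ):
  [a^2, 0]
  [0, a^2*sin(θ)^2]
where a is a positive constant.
Non-zero Christoffel symbols (Γ^k_{ij} = Γ^k_{ji}):
Γ^θ_{φ φ} = -sin(2*θ)/2
Γ^φ_{θ φ} = 1/tan(θ)
Ricci tensor (R_{ij} = R^k_{ikj}): R_{θθ} = 1, R_{θφ} = 0, R_{φφ} = sin(θ)^2
Inverse metric: g^{θθ} = 1/a^2, g^{φφ} = 1/(a^2*sin(θ)^2)
R = g^{ij} R_{ij} = (1/a^2)(1) + (1/(a^2*sin(θ)^2))(sin(θ)^2) = 2/a^2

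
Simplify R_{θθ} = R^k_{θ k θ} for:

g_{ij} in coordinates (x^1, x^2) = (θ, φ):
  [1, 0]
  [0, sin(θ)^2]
Non-zero Christoffel symbols (Γ^k_{ij} = Γ^k_{ji}):
Γ^θ_{φ φ} = -sin(2*θ)/2
Γ^φ_{θ φ} = 1/tan(θ)
R^θ_{θ θ θ} = 0 (a repeated index in an antisymmetric pair)
R^φ_{θ φ θ} = ∂_φ Γ^φ_{θ θ} - ∂_θ Γ^φ_{θ φ} + Γ^φ_{φ m} Γ^m_{θ θ} - Γ^φ_{θ m} Γ^m_{θ φ}
  = (0) - (-1/sin(θ)^2) + (0) - (1/tan(θ)^2) = 1
R_{θθ} = R^θ_{θ θ θ} + R^φ_{θ φ θ} = (0) + (1) = 1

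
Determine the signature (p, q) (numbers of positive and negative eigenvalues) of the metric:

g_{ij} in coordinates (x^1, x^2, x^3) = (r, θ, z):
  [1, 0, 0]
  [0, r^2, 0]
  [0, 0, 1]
The metric is diagonal, so its eigenvalues are the diagonal entries: 1, r^2, 1 (at a generic point, where coordinate-dependent entries are positive).
3 positive, 0 negative.
(3, 0) - Riemannian (positive definite)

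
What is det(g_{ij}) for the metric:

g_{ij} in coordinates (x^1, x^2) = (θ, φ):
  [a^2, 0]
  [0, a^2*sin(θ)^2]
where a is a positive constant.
For a 2×2 metric: det(g) = g_{11}·g_{22} - g_{12}·g_{21}
= (a^2)·(a^2*sin(θ)^2) - (0)·(0)
= a^4*sin(θ)^2 - 0
det(g) = a^4*sin(θ)^2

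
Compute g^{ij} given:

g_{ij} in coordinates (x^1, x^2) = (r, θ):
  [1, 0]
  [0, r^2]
The metric is diagonal, so g^{ij} is diagonal with entries 1/g_{ii}: diag(1, 1/(r^2)).
g^{ij}:
  [1, 0]
  [0, 1/r^2]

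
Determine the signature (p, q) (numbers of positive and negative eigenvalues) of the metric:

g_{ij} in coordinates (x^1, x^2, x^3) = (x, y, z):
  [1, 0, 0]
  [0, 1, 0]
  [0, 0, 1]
The metric is diagonal, so its eigenvalues are the diagonal entries: 1, 1, 1 (at a generic point, where coordinate-dependent entries are positive).
3 positive, 0 negative.
(3, 0) - Riemannian (positive definite)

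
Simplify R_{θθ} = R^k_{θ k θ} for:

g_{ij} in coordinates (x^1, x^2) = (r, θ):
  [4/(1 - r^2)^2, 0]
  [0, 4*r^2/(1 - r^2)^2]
Non-zero Christoffel symbols (Γ^k_{ij} = Γ^k_{ji}):
Γ^r_{r r} = 2*r/(1 - r^2)
Γ^r_{θ θ} = (r^3 + r)/(r^2 - 1)
Γ^θ_{r θ} = (-r^2 - 1)/(r^3 - r)
R^r_{θ r θ} = ∂_r Γ^r_{θ θ} - ∂_θ Γ^r_{θ r} + Γ^r_{r m} Γ^m_{θ θ} - Γ^r_{θ m} Γ^m_{θ r}
  = ((r^4 - 4*r^2 - 1)/(r^2 - 1)^2) - (0) + (-2*r^2*(r^2 + 1)/(r^2 - 1)^2) - (-(r^2 + 1)^2/(r^2 - 1)^2) = -4*r^2/(r^2 - 1)^2
R^θ_{θ θ θ} = 0 (a repeated index in an antisymmetric pair)
R_{θθ} = R^r_{θ r θ} + R^θ_{θ θ θ} = (-4*r^2/(r^2 - 1)^2) + (0) = -4*r^2/(r^2 - 1)^2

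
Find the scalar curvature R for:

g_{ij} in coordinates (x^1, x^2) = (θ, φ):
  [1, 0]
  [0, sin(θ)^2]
Non-zero Christoffel symbols (Γ^k_{ij} = Γ^k_{ji}):
Γ^θ_{φ φ} = -sin(2*θ)/2
Γ^φ_{θ φ} = 1/tan(θ)
Ricci tensor (R_{ij} = R^k_{ikj}): R_{θθ} = 1, R_{θφ} = 0, R_{φφ} = sin(θ)^2
Inverse metric: g^{θθ} = 1, g^{φφ} = 1/sin(θ)^2
R = g^{ij} R_{ij} = (1)(1) + (1/sin(θ)^2)(sin(θ)^2) = 2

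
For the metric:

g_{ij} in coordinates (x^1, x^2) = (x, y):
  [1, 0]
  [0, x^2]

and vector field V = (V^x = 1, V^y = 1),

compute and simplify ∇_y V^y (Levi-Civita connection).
Non-zero Christoffel symbols:
Γ^x_{y y} = -x
Γ^y_{x y} = 1/x
∇_y V^y = ∂_y V^y + Γ^y_{y j} V^j
  = (0) + (1/x)(1) + (0)(1)
  = 1/x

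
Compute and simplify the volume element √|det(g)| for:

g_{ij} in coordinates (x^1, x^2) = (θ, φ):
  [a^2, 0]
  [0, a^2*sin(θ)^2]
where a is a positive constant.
det(g) = a^4*sin(θ)^2
√|det(g)| = a^2*sin(θ) (taking 0 < θ < π so that |sin(θ)| = sin(θ))
Volume element: dV = a^2*sin(θ) dθ dφ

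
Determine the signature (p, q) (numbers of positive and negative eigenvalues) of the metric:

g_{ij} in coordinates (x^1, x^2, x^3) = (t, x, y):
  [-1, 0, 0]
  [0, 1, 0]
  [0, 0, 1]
The metric is diagonal, so its eigenvalues are the diagonal entries: -1, 1, 1 (at a generic point, where coordinate-dependent entries are positive).
2 positive, 1 negative.
(2, 1) - Lorentzian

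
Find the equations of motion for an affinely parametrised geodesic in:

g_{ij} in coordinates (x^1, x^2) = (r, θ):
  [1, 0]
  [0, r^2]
Geodesic equation: d^2x^k/dλ^2 + Γ^k_{ij} (dx^i/dλ)(dx^j/dλ) = 0.
Non-zero Christoffel symbols:
Γ^r_{θ θ} = -r
Γ^θ_{r θ} = 1/r
Substituting (the symmetric pair Γ^k_{ij}, Γ^k_{ji} combines into a factor 2):
d^2r/dλ^2 - r (dθ/dλ)^2 = 0
d^2θ/dλ^2 + (2/r) (dr/dλ)(dθ/dλ) = 0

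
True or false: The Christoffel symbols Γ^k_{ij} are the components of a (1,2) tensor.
Under a change of coordinates Γ picks up an inhomogeneous term ∂²x/∂x'∂x'; e.g. Γ = 0 in Cartesian coordinates but Γ^r_{θθ} = -r in polar coordinates on the same flat plane.
False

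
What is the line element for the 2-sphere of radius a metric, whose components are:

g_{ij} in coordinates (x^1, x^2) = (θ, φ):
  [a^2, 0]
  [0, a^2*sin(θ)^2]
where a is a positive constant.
ds^2 = g_{ij} dx^i dx^j; only the non-zero components contribute.
ds^2 = a^2 dθ^2 + a^2*sin(θ)^2 dφ^2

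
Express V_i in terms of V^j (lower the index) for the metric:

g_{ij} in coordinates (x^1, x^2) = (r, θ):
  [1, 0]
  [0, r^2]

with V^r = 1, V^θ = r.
V_i = g_{ij} V^j:
V_r = (1)(1) + (0)(r) = 1
V_θ = (0)(1) + (r^2)(r) = r^3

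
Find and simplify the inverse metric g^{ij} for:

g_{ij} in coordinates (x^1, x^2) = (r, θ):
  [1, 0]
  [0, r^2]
The metric is diagonal, so g^{ij} is diagonal with entries 1/g_{ii}: diag(1, 1/(r^2)).
g^{ij}:
  [1, 0]
  [0, 1/r^2]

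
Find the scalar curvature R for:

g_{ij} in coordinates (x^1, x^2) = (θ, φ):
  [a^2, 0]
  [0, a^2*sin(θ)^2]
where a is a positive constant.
Non-zero Christoffel symbols (Γ^k_{ij} = Γ^k_{ji}):
Γ^θ_{φ φ} = -sin(2*θ)/2
Γ^φ_{θ φ} = 1/tan(θ)
Ricci tensor (R_{ij} = R^k_{ikj}): R_{θθ} = 1, R_{θφ} = 0, R_{φφ} = sin(θ)^2
Inverse metric: g^{θθ} = 1/a^2, g^{φφ} = 1/(a^2*sin(θ)^2)
R = g^{ij} R_{ij} = (1/a^2)(1) + (1/(a^2*sin(θ)^2))(sin(θ)^2) = 2/a^2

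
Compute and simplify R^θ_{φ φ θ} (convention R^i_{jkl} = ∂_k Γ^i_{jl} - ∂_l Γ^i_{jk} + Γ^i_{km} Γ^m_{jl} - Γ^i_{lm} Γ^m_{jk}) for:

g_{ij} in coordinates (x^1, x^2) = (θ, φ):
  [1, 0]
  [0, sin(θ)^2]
Non-zero Christoffel symbols (Γ^k_{ij} = Γ^k_{ji}):
Γ^θ_{φ φ} = -sin(2*θ)/2
Γ^φ_{θ φ} = 1/tan(θ)
R^θ_{φ φ θ} = ∂_φ Γ^θ_{φ θ} - ∂_θ Γ^θ_{φ φ} + Γ^θ_{φ m} Γ^m_{φ θ} - Γ^θ_{θ m} Γ^m_{φ φ}
  = (0) - (-cos(2*θ)) + (-cos(θ)^2) - (0) = -sin(θ)^2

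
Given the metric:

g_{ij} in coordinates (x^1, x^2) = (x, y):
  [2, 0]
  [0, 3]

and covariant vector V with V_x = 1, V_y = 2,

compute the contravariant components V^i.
Inverse metric (diagonal): g^{xx} = 1/2, g^{yy} = 1/3
V^i = g^{ij} V_j:
V^x = (1/2)(1) + (0)(2) = 1/2
V^y = (0)(1) + (1/3)(2) = 2/3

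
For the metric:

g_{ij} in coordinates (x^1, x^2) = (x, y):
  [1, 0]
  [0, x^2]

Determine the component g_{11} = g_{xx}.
With x^1 = x, x^2 = y, g_{11} = g_{xx} is the row-1, column-1 entry of the matrix.
g_{11} = 1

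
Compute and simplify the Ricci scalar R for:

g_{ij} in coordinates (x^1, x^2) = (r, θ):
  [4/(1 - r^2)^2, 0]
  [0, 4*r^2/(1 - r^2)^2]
Non-zero Christoffel symbols (Γ^k_{ij} = Γ^k_{ji}):
Γ^r_{r r} = 2*r/(1 - r^2)
Γ^r_{θ θ} = (r^3 + r)/(r^2 - 1)
Γ^θ_{r θ} = (-r^2 - 1)/(r^3 - r)
Ricci tensor (R_{ij} = R^k_{ikj}): R_{rr} = -4/(r^2 - 1)^2, R_{rθ} = 0, R_{θθ} = -4*r^2/(r^2 - 1)^2
Inverse metric: g^{rr} = (1 - r^2)^2/4, g^{θθ} = (1 - r^2)^2/(4*r^2)
R = g^{ij} R_{ij} = ((1 - r^2)^2/4)(-4/(r^2 - 1)^2) + ((1 - r^2)^2/(4*r^2))(-4*r^2/(r^2 - 1)^2) = -2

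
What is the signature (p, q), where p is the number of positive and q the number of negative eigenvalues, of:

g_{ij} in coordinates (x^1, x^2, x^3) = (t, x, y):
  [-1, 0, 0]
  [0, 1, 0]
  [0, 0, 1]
The metric is diagonal, so its eigenvalues are the diagonal entries: -1, 1, 1 (at a generic point, where coordinate-dependent entries are positive).
2 positive, 1 negative.
(2, 1) - Lorentzian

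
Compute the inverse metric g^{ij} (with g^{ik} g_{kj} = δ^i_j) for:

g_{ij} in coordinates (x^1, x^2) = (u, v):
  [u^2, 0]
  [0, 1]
The metric is diagonal, so g^{ij} is diagonal with entries 1/g_{ii}: diag(1/(u^2), 1).
g^{ij}:
  [1/u^2, 0]
  [0, 1]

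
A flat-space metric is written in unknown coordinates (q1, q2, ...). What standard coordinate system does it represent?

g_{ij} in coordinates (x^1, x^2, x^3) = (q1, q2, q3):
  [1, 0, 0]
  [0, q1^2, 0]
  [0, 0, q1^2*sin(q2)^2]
The line element ds^2 = dq1^2 + q1^2 dq2^2 + q1^2 sin(q2)^2 dq3^2 is dr^2 + r^2 dθ^2 + r^2 sin(θ)^2 dφ^2 with q1 = r, q2 = θ, q3 = φ.
spherical coordinates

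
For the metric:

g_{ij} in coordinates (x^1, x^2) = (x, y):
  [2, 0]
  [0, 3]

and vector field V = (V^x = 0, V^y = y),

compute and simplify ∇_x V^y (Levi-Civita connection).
All Christoffel symbols are zero.
∇_x V^y = ∂_x V^y + Γ^y_{x j} V^j
  = (0) + (0)(0) + (0)(y)
  = 0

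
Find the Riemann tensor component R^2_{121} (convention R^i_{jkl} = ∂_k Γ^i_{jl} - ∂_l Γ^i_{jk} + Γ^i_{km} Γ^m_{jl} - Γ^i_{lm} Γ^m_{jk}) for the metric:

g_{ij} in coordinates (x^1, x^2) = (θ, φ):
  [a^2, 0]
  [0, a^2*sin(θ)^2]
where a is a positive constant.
Non-zero Christoffel symbols (Γ^k_{ij} = Γ^k_{ji}):
Γ^θ_{φ φ} = -sin(2*θ)/2
Γ^φ_{θ φ} = 1/tan(θ)
R^φ_{θ φ θ} = ∂_φ Γ^φ_{θ θ} - ∂_θ Γ^φ_{θ φ} + Γ^φ_{φ m} Γ^m_{θ θ} - Γ^φ_{θ m} Γ^m_{θ φ}
  = (0) - (-1/sin(θ)^2) + (0) - (1/tan(θ)^2) = 1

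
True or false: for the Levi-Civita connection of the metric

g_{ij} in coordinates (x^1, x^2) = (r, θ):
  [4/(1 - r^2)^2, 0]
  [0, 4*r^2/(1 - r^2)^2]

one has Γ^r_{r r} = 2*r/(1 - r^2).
Γ^r_{r r} = (1/2) g^{rr} (∂_r g_{rr} + ∂_r g_{rr} - ∂_r g_{rr}) = (1/2)((1 - r^2)^2/4)((16*r/(1 - r^2)^3) + (16*r/(1 - r^2)^3) - (16*r/(1 - r^2)^3)) = 2*r/(1 - r^2)
This equals the proposed value 2*r/(1 - r^2).
True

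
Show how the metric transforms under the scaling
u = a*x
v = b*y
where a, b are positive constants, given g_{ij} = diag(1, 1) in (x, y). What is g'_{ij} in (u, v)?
Invert the transformation: x = u/a, y = v/b
g'_{ij} = (∂x^k/∂x'^i)(∂x^l/∂x'^j) g_{kl}; with g_{kl} = δ_{kl} this is Σ_k (∂x^k/∂x'^i)(∂x^k/∂x'^j).
Jacobian: ∂x/∂u = 1/a, ∂x/∂v = 0, ∂y/∂u = 0, ∂y/∂v = 1/b
g'_{uu} = (1/a)(1/a) + (0)(0) = 1/a^2
g'_{uv} = (1/a)(0) + (0)(1/b) = 0
g'_{vv} = (0)(0) + (1/b)(1/b) = 1/b^2
g'_{ij} = diag(1/a^2, 1/b^2)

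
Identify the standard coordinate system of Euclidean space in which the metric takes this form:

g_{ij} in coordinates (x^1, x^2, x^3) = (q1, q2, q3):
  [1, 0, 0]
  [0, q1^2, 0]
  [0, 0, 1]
The line element ds^2 = dq1^2 + q1^2 dq2^2 + dq3^2 is dr^2 + r^2 dθ^2 + dz^2 with q1 = r, q2 = θ, q3 = z.
cylindrical coordinates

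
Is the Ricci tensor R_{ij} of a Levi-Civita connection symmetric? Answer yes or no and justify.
R_{ij} = R^k_{ikj}; the pair symmetry R_{kilj} = R_{ljki} gives R_{ij} = R_{ji}.
Yes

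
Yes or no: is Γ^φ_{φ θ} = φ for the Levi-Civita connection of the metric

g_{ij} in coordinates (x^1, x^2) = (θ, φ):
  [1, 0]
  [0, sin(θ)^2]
Γ^φ_{φ θ} = (1/2) g^{φφ} (∂_φ g_{φθ} + ∂_θ g_{φφ} - ∂_φ g_{φθ}) = (1/2)(1/sin(θ)^2)((0) + (sin(2*θ)) - (0)) = 1/tan(θ)
This differs from the proposed value φ.
No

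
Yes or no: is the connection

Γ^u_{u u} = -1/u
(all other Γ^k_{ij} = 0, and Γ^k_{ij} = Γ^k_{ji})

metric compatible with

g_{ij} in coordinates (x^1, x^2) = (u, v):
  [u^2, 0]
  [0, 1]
Using ∇_k g_{ij} = ∂_k g_{ij} - Γ^m_{ki} g_{mj} - Γ^m_{kj} g_{im}:
∇_u g_{uu} = (2*u) - (-u) - (-u) = 4*u ≠ 0
So the connection is not metric compatible (it is not the Levi-Civita connection).
No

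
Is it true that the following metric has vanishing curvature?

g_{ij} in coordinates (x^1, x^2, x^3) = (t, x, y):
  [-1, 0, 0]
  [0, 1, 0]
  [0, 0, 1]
All metric components are constant, so every Christoffel symbol vanishes and R^i_{jkl} = 0.
Yes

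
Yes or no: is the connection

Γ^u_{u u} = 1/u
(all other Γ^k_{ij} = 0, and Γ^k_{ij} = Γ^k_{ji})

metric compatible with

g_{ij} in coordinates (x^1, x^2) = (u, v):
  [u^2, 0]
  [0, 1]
Using ∇_k g_{ij} = ∂_k g_{ij} - Γ^m_{ki} g_{mj} - Γ^m_{kj} g_{im}:
e.g. ∇_u g_{uu} = (2*u) - (u) - (u) = 0
Every component ∇_k g_{ij} vanishes: the connection is metric compatible.
Yes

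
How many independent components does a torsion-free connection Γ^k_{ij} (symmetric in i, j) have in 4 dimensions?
Γ^k_{ij} has n choices for the upper index and n(n+1)/2 independent symmetric lower index pairs.
Total = 4 × 4×5/2 = 4 × 10 = 40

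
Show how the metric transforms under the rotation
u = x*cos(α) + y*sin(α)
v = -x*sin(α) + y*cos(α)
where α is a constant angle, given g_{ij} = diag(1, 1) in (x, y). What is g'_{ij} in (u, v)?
Invert the transformation: x = u*cos(α) - v*sin(α), y = u*sin(α) + v*cos(α)
g'_{ij} = (∂x^k/∂x'^i)(∂x^l/∂x'^j) g_{kl}; with g_{kl} = δ_{kl} this is Σ_k (∂x^k/∂x'^i)(∂x^k/∂x'^j).
Jacobian: ∂x/∂u = cos(α), ∂x/∂v = -sin(α), ∂y/∂u = sin(α), ∂y/∂v = cos(α)
g'_{uu} = (cos(α))(cos(α)) + (sin(α))(sin(α)) = 1
g'_{uv} = (cos(α))(-sin(α)) + (sin(α))(cos(α)) = 0
g'_{vv} = (-sin(α))(-sin(α)) + (cos(α))(cos(α)) = 1
g'_{ij} = diag(1, 1)
The Euclidean metric is invariant under rotations.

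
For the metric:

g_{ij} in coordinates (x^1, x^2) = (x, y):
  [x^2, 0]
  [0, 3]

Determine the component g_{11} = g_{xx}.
With x^1 = x, x^2 = y, g_{11} = g_{xx} is the row-1, column-1 entry of the matrix.
g_{11} = x^2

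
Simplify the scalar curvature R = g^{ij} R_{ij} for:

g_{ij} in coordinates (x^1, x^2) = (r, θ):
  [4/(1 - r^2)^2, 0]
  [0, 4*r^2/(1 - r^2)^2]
Non-zero Christoffel symbols (Γ^k_{ij} = Γ^k_{ji}):
Γ^r_{r r} = 2*r/(1 - r^2)
Γ^r_{θ θ} = (r^3 + r)/(r^2 - 1)
Γ^θ_{r θ} = (-r^2 - 1)/(r^3 - r)
Ricci tensor (R_{ij} = R^k_{ikj}): R_{rr} = -4/(r^2 - 1)^2, R_{rθ} = 0, R_{θθ} = -4*r^2/(r^2 - 1)^2
Inverse metric: g^{rr} = (1 - r^2)^2/4, g^{θθ} = (1 - r^2)^2/(4*r^2)
R = g^{ij} R_{ij} = ((1 - r^2)^2/4)(-4/(r^2 - 1)^2) + ((1 - r^2)^2/(4*r^2))(-4*r^2/(r^2 - 1)^2) = -2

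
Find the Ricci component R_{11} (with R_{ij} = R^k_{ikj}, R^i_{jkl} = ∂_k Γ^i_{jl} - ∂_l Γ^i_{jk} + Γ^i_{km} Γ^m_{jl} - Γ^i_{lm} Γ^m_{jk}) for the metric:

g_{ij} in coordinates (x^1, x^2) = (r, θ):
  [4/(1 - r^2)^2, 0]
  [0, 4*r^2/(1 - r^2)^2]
Non-zero Christoffel symbols (Γ^k_{ij} = Γ^k_{ji}):
Γ^r_{r r} = 2*r/(1 - r^2)
Γ^r_{θ θ} = (r^3 + r)/(r^2 - 1)
Γ^θ_{r θ} = (-r^2 - 1)/(r^3 - r)
R^r_{r r r} = 0 (a repeated index in an antisymmetric pair)
R^θ_{r θ r} = ∂_θ Γ^θ_{r r} - ∂_r Γ^θ_{r θ} + Γ^θ_{θ m} Γ^m_{r r} - Γ^θ_{r m} Γ^m_{r θ}
  = (0) - ((r^4 + 4*r^2 - 1)/(r^3 - r)^2) + (2*(r^2 + 1)/(r^2 - 1)^2) - ((r^2 + 1)^2/(r^3 - r)^2) = -4/(r^2 - 1)^2
R_{rr} = R^r_{r r r} + R^θ_{r θ r} = (0) + (-4/(r^2 - 1)^2) = -4/(r^2 - 1)^2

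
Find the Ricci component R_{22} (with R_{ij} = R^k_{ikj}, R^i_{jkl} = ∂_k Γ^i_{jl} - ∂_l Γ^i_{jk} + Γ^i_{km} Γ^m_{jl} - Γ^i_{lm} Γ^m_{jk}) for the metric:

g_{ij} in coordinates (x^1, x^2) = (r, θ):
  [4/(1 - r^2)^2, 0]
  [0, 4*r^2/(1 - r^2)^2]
Non-zero Christoffel symbols (Γ^k_{ij} = Γ^k_{ji}):
Γ^r_{r r} = 2*r/(1 - r^2)
Γ^r_{θ θ} = (r^3 + r)/(r^2 - 1)
Γ^θ_{r θ} = (-r^2 - 1)/(r^3 - r)
R^r_{θ r θ} = ∂_r Γ^r_{θ θ} - ∂_θ Γ^r_{θ r} + Γ^r_{r m} Γ^m_{θ θ} - Γ^r_{θ m} Γ^m_{θ r}
  = ((r^4 - 4*r^2 - 1)/(r^2 - 1)^2) - (0) + (-2*r^2*(r^2 + 1)/(r^2 - 1)^2) - (-(r^2 + 1)^2/(r^2 - 1)^2) = -4*r^2/(r^2 - 1)^2
R^θ_{θ θ θ} = 0 (a repeated index in an antisymmetric pair)
R_{θθ} = R^r_{θ r θ} + R^θ_{θ θ θ} = (-4*r^2/(r^2 - 1)^2) + (0) = -4*r^2/(r^2 - 1)^2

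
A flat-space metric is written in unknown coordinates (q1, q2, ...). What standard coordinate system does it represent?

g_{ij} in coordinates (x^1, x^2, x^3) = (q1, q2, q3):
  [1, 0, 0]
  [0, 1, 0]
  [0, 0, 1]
All components are constant and the metric is the identity, i.e. orthonormal rectilinear coordinates.
Cartesian (3D) coordinates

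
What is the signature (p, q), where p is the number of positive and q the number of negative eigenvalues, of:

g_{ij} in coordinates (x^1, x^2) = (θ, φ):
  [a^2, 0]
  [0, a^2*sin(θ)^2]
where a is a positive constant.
The metric is diagonal, so its eigenvalues are the diagonal entries: a^2, a^2*sin(θ)^2 (at a generic point, where coordinate-dependent entries are positive).
2 positive, 0 negative.
(2, 0) - Riemannian (positive definite)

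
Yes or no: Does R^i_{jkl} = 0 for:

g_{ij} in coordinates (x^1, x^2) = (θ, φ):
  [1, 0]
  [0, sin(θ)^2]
Non-zero Christoffel symbols:
Γ^θ_{φ φ} = -sin(2*θ)/2
Γ^φ_{θ φ} = 1/tan(θ)
Ricci tensor: R_{θθ} = 1, R_{θφ} = 0, R_{φφ} = sin(θ)^2
The Ricci tensor is non-zero, so the Riemann tensor is non-zero: not flat.
No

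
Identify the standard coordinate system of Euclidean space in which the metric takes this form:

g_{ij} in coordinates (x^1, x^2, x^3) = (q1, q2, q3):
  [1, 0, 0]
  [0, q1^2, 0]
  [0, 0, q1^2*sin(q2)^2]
The line element ds^2 = dq1^2 + q1^2 dq2^2 + q1^2 sin(q2)^2 dq3^2 is dr^2 + r^2 dθ^2 + r^2 sin(θ)^2 dφ^2 with q1 = r, q2 = θ, q3 = φ.
spherical coordinates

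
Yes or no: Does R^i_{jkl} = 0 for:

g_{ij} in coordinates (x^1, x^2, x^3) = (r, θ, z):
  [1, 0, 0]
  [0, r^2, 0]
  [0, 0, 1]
Non-zero Christoffel symbols:
Γ^r_{θ θ} = -r
Γ^θ_{r θ} = 1/r
Ricci tensor: R_{rr} = 0, R_{rθ} = 0, R_{rz} = 0, R_{θθ} = 0, R_{θz} = 0, R_{zz} = 0
All R_{ij} vanish; in 3 dimensions the Riemann tensor is fully determined by the Ricci tensor, so R^i_{jkl} = 0: the metric is flat (curvilinear coordinates on flat space).
Yes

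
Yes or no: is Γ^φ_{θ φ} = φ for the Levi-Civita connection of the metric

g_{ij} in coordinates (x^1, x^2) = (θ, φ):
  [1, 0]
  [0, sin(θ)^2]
Γ^φ_{θ φ} = (1/2) g^{φφ} (∂_θ g_{φφ} + ∂_φ g_{φθ} - ∂_φ g_{θφ}) = (1/2)(1/sin(θ)^2)((sin(2*θ)) + (0) - (0)) = 1/tan(θ)
This differs from the proposed value φ.
No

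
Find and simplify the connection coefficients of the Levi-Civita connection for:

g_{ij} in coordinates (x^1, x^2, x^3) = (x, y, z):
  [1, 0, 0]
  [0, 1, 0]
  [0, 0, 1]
Using Γ^k_{ij} = (1/2) g^{km} (∂_i g_{mj} + ∂_j g_{mi} - ∂_m g_{ij}); the metric is diagonal, so only the m = k term contributes.
Every metric component is constant, so all ∂_m g_{ij} = 0 and every Christoffel symbol vanishes.
All Christoffel symbols are zero.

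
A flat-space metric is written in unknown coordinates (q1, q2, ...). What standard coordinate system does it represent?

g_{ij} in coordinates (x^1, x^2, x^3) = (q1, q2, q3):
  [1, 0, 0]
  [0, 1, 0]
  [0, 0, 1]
All components are constant and the metric is the identity, i.e. orthonormal rectilinear coordinates.
Cartesian (3D) coordinates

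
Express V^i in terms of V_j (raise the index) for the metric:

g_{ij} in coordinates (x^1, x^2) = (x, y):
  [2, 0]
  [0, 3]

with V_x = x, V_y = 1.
Inverse metric (diagonal): g^{xx} = 1/2, g^{yy} = 1/3
V^i = g^{ij} V_j:
V^x = (1/2)(x) + (0)(1) = x/2
V^y = (0)(x) + (1/3)(1) = 1/3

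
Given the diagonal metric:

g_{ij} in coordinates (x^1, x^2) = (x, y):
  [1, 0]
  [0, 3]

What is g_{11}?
With x^1 = x, x^2 = y, g_{11} = g_{xx} is the row-1, column-1 entry of the matrix.
g_{11} = 1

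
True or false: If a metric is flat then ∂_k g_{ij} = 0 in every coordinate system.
Flatness means R^i_{jkl} = 0; the components can still vary, e.g. the flat plane in polar coordinates has g_{θθ} = r^2.
False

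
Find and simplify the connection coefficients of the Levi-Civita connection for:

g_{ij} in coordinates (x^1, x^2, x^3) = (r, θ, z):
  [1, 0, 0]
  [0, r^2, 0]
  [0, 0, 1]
Using Γ^k_{ij} = (1/2) g^{km} (∂_i g_{mj} + ∂_j g_{mi} - ∂_m g_{ij}); the metric is diagonal, so only the m = k term contributes.
Non-zero symbols (using the symmetry Γ^k_{ij} = Γ^k_{ji}):
Γ^r_{θ θ} = (1/2) g^{rr} (∂_θ g_{rθ} + ∂_θ g_{rθ} - ∂_r g_{θθ}) = (1/2)(1)((0) + (0) - (2*r)) = -r
Γ^θ_{r θ} = (1/2) g^{θθ} (∂_r g_{θθ} + ∂_θ g_{θr} - ∂_θ g_{rθ}) = (1/2)(1/r^2)((2*r) + (0) - (0)) = 1/r
All other Christoffel symbols are zero.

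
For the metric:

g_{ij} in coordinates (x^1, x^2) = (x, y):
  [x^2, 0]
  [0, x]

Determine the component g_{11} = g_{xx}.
With x^1 = x, x^2 = y, g_{11} = g_{xx} is the row-1, column-1 entry of the matrix.
g_{11} = x^2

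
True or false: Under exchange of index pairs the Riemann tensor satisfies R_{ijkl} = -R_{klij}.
The pair-exchange symmetry has a plus sign: R_{ijkl} = +R_{klij}.
False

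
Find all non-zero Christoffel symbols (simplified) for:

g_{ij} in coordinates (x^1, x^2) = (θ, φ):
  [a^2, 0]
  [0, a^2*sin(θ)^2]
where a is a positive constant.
Using Γ^k_{ij} = (1/2) g^{km} (∂_i g_{mj} + ∂_j g_{mi} - ∂_m g_{ij}); the metric is diagonal, so only the m = k term contributes.
Non-zero symbols (using the symmetry Γ^k_{ij} = Γ^k_{ji}):
Γ^θ_{φ φ} = (1/2) g^{θθ} (∂_φ g_{θφ} + ∂_φ g_{θφ} - ∂_θ g_{φφ}) = (1/2)(1/a^2)((0) + (0) - (a^2*sin(2*θ))) = -sin(2*θ)/2
Γ^φ_{θ φ} = (1/2) g^{φφ} (∂_θ g_{φφ} + ∂_φ g_{φθ} - ∂_φ g_{θφ}) = (1/2)(1/(a^2*sin(θ)^2))((a^2*sin(2*θ)) + (0) - (0)) = 1/tan(θ)
All other Christoffel symbols are zero.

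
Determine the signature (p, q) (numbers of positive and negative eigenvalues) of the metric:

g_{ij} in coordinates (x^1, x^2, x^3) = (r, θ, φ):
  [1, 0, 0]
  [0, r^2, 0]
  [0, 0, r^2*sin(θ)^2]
The metric is diagonal, so its eigenvalues are the diagonal entries: 1, r^2, r^2*sin(θ)^2 (at a generic point, where coordinate-dependent entries are positive).
3 positive, 0 negative.
(3, 0) - Riemannian (positive definite)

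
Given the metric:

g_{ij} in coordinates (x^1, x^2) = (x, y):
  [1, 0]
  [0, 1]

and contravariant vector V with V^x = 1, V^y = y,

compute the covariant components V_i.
V_i = g_{ij} V^j:
V_x = (1)(1) + (0)(y) = 1
V_y = (0)(1) + (1)(y) = y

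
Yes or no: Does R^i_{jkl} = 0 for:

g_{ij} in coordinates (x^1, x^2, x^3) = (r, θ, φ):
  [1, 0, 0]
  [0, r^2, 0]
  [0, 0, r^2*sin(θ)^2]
Non-zero Christoffel symbols:
Γ^r_{θ θ} = -r
Γ^r_{φ φ} = -r*sin(θ)^2
Γ^θ_{r θ} = 1/r
Γ^θ_{φ φ} = -sin(2*θ)/2
Γ^φ_{r φ} = 1/r
Γ^φ_{θ φ} = 1/tan(θ)
Ricci tensor: R_{rr} = 0, R_{rθ} = 0, R_{rφ} = 0, R_{θθ} = 0, R_{θφ} = 0, R_{φφ} = 0
All R_{ij} vanish; in 3 dimensions the Riemann tensor is fully determined by the Ricci tensor, so R^i_{jkl} = 0: the metric is flat (curvilinear coordinates on flat space).
Yes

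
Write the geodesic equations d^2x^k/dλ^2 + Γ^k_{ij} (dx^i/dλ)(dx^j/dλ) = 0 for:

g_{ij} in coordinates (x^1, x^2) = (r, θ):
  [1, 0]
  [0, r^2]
Geodesic equation: d^2x^k/dλ^2 + Γ^k_{ij} (dx^i/dλ)(dx^j/dλ) = 0.
Non-zero Christoffel symbols:
Γ^r_{θ θ} = -r
Γ^θ_{r θ} = 1/r
Substituting (the symmetric pair Γ^k_{ij}, Γ^k_{ji} combines into a factor 2):
d^2r/dλ^2 - r (dθ/dλ)^2 = 0
d^2θ/dλ^2 + (2/r) (dr/dλ)(dθ/dλ) = 0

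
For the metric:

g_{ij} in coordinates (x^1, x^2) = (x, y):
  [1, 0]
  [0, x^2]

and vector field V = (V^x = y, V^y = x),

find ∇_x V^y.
Non-zero Christoffel symbols:
Γ^x_{y y} = -x
Γ^y_{x y} = 1/x
∇_x V^y = ∂_x V^y + Γ^y_{x j} V^j
  = (1) + (0)(y) + (1/x)(x)
  = 2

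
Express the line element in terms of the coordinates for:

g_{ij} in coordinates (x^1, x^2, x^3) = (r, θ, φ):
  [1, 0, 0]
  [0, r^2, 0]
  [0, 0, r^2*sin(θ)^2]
ds^2 = g_{ij} dx^i dx^j; only the non-zero components contribute.
ds^2 = dr^2 + r^2 dθ^2 + r^2*sin(θ)^2 dφ^2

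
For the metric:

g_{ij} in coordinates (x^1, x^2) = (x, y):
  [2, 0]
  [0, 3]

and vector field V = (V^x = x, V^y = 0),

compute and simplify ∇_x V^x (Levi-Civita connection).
All Christoffel symbols are zero.
∇_x V^x = ∂_x V^x + Γ^x_{x j} V^j
  = (1) + (0)(x) + (0)(0)
  = 1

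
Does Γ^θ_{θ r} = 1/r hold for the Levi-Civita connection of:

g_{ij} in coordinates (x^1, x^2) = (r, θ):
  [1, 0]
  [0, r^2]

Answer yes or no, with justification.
Γ^θ_{θ r} = (1/2) g^{θθ} (∂_θ g_{θr} + ∂_r g_{θθ} - ∂_θ g_{θr}) = (1/2)(1/r^2)((0) + (2*r) - (0)) = 1/r
This equals the proposed value 1/r.
Yes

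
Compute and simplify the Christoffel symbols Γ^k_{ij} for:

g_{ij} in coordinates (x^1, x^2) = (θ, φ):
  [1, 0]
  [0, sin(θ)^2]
Using Γ^k_{ij} = (1/2) g^{km} (∂_i g_{mj} + ∂_j g_{mi} - ∂_m g_{ij}); the metric is diagonal, so only the m = k term contributes.
Non-zero symbols (using the symmetry Γ^k_{ij} = Γ^k_{ji}):
Γ^θ_{φ φ} = (1/2) g^{θθ} (∂_φ g_{θφ} + ∂_φ g_{θφ} - ∂_θ g_{φφ}) = (1/2)(1)((0) + (0) - (sin(2*θ))) = -sin(2*θ)/2
Γ^φ_{θ φ} = (1/2) g^{φφ} (∂_θ g_{φφ} + ∂_φ g_{φθ} - ∂_φ g_{θφ}) = (1/2)(1/sin(θ)^2)((sin(2*θ)) + (0) - (0)) = 1/tan(θ)
All other Christoffel symbols are zero.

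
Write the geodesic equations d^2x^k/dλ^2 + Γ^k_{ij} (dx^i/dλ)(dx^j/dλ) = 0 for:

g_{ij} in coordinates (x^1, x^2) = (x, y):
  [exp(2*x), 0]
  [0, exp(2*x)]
Geodesic equation: d^2x^k/dλ^2 + Γ^k_{ij} (dx^i/dλ)(dx^j/dλ) = 0.
Non-zero Christoffel symbols:
Γ^x_{x x} = 1
Γ^x_{y y} = -1
Γ^y_{x y} = 1
Substituting (the symmetric pair Γ^k_{ij}, Γ^k_{ji} combines into a factor 2):
d^2x/dλ^2 + (dx/dλ)^2 - (dy/dλ)^2 = 0
d^2y/dλ^2 + 2 (dx/dλ)(dy/dλ) = 0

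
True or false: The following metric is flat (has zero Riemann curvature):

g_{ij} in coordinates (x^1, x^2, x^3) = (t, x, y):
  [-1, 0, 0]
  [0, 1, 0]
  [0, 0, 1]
All metric components are constant, so every Christoffel symbol vanishes and R^i_{jkl} = 0.
True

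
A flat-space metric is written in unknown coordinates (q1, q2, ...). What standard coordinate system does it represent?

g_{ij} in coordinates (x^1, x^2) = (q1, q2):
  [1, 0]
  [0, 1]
All components are constant and the metric is the identity, i.e. orthonormal rectilinear coordinates.
Cartesian (2D) coordinates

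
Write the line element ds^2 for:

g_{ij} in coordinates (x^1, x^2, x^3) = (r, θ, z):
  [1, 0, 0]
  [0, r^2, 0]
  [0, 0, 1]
ds^2 = g_{ij} dx^i dx^j; only the non-zero components contribute.
ds^2 = dr^2 + r^2 dθ^2 + dz^2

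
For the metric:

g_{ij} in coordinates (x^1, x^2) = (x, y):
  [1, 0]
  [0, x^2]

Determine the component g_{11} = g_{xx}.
With x^1 = x, x^2 = y, g_{11} = g_{xx} is the row-1, column-1 entry of the matrix.
g_{11} = 1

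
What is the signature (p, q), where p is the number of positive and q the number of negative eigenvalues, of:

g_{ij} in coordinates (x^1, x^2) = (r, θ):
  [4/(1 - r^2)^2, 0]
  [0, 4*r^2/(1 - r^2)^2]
The metric is diagonal, so its eigenvalues are the diagonal entries: 4/(1 - r^2)^2, 4*r^2/(1 - r^2)^2 (at a generic point, where coordinate-dependent entries are positive).
2 positive, 0 negative.
(2, 0) - Riemannian (positive definite)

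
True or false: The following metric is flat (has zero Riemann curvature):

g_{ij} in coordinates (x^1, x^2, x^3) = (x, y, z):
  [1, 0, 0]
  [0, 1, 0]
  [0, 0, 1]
All metric components are constant, so every Christoffel symbol vanishes and R^i_{jkl} = 0.
True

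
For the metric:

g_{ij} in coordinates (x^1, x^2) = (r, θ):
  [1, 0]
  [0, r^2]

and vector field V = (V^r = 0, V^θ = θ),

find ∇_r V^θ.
Non-zero Christoffel symbols:
Γ^r_{θ θ} = -r
Γ^θ_{r θ} = 1/r
∇_r V^θ = ∂_r V^θ + Γ^θ_{r j} V^j
  = (0) + (0)(0) + (1/r)(θ)
  = θ/r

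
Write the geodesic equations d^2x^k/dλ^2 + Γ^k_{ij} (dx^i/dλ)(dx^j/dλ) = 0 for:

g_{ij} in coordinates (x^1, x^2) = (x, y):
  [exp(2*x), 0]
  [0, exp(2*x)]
Geodesic equation: d^2x^k/dλ^2 + Γ^k_{ij} (dx^i/dλ)(dx^j/dλ) = 0.
Non-zero Christoffel symbols:
Γ^x_{x x} = 1
Γ^x_{y y} = -1
Γ^y_{x y} = 1
Substituting (the symmetric pair Γ^k_{ij}, Γ^k_{ji} combines into a factor 2):
d^2x/dλ^2 + (dx/dλ)^2 - (dy/dλ)^2 = 0
d^2y/dλ^2 + 2 (dx/dλ)(dy/dλ) = 0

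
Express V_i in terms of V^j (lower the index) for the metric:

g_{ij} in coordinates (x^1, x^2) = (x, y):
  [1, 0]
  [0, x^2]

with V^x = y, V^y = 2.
V_i = g_{ij} V^j:
V_x = (1)(y) + (0)(2) = y
V_y = (0)(y) + (x^2)(2) = 2*x^2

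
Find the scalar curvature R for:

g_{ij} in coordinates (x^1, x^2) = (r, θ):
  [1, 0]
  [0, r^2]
Non-zero Christoffel symbols (Γ^k_{ij} = Γ^k_{ji}):
Γ^r_{θ θ} = -r
Γ^θ_{r θ} = 1/r
Ricci tensor (R_{ij} = R^k_{ikj}): R_{rr} = 0, R_{rθ} = 0, R_{θθ} = 0
Inverse metric: g^{rr} = 1, g^{θθ} = 1/r^2
R = g^{ij} R_{ij} = (1)(0) + (1/r^2)(0) = 0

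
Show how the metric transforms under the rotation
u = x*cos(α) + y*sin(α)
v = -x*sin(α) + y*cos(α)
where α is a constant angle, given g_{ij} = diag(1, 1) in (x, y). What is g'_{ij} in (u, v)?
Invert the transformation: x = u*cos(α) - v*sin(α), y = u*sin(α) + v*cos(α)
g'_{ij} = (∂x^k/∂x'^i)(∂x^l/∂x'^j) g_{kl}; with g_{kl} = δ_{kl} this is Σ_k (∂x^k/∂x'^i)(∂x^k/∂x'^j).
Jacobian: ∂x/∂u = cos(α), ∂x/∂v = -sin(α), ∂y/∂u = sin(α), ∂y/∂v = cos(α)
g'_{uu} = (cos(α))(cos(α)) + (sin(α))(sin(α)) = 1
g'_{uv} = (cos(α))(-sin(α)) + (sin(α))(cos(α)) = 0
g'_{vv} = (-sin(α))(-sin(α)) + (cos(α))(cos(α)) = 1
g'_{ij} = diag(1, 1)
The Euclidean metric is invariant under rotations.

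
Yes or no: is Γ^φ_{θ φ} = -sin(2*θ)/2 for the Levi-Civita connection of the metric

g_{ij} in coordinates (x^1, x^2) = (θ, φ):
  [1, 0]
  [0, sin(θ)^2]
Γ^φ_{θ φ} = (1/2) g^{φφ} (∂_θ g_{φφ} + ∂_φ g_{φθ} - ∂_φ g_{θφ}) = (1/2)(1/sin(θ)^2)((sin(2*θ)) + (0) - (0)) = 1/tan(θ)
This differs from the proposed value -sin(2*θ)/2.
No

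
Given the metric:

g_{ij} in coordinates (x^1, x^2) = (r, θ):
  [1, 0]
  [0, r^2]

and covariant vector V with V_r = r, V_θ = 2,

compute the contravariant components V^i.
Inverse metric (diagonal): g^{rr} = 1, g^{θθ} = 1/r^2
V^i = g^{ij} V_j:
V^r = (1)(r) + (0)(2) = r
V^θ = (0)(r) + (1/r^2)(2) = 2/r^2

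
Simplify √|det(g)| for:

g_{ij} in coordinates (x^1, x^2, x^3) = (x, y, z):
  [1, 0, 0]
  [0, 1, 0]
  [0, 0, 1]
det(g) = 1
√|det(g)| = 1
Volume element: dV = 1 dx dy dz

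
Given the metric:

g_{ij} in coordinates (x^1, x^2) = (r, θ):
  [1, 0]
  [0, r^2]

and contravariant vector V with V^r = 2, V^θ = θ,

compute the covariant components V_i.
V_i = g_{ij} V^j:
V_r = (1)(2) + (0)(θ) = 2
V_θ = (0)(2) + (r^2)(θ) = r^2*θ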